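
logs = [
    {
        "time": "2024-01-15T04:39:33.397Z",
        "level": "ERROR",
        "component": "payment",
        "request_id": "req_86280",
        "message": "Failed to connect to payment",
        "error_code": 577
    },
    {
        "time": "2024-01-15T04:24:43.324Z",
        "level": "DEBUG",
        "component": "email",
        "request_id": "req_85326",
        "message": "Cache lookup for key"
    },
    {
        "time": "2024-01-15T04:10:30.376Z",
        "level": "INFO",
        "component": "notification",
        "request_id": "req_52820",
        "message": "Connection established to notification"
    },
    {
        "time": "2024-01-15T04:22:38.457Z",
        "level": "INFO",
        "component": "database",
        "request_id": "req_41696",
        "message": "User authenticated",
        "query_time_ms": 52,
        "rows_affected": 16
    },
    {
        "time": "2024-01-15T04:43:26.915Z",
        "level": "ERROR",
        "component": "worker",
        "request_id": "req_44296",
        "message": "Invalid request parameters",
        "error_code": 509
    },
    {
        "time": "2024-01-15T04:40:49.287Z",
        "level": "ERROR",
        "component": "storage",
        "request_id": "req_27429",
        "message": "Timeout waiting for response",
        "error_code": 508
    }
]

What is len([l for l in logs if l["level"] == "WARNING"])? 0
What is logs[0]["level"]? "ERROR"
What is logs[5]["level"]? "ERROR"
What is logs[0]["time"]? "2024-01-15T04:39:33.397Z"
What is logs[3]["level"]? "INFO"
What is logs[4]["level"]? "ERROR"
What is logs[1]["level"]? "DEBUG"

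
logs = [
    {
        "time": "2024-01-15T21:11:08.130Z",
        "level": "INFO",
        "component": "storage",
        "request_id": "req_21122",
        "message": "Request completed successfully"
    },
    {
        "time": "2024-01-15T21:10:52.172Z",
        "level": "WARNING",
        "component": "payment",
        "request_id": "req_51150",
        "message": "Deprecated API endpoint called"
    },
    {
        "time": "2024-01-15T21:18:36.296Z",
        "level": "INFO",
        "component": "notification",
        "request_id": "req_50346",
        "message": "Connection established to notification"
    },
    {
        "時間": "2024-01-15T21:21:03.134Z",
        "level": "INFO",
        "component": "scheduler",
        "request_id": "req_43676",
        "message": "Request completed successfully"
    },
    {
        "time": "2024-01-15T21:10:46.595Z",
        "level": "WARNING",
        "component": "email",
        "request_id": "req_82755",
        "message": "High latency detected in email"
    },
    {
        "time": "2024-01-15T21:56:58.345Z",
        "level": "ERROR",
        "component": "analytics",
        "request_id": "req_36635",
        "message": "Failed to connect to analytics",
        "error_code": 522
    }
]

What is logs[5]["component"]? "analytics"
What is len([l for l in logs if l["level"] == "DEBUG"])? 0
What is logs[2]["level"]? "INFO"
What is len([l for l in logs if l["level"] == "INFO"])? 3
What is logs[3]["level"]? "INFO"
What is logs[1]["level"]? "WARNING"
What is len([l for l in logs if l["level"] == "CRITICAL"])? 0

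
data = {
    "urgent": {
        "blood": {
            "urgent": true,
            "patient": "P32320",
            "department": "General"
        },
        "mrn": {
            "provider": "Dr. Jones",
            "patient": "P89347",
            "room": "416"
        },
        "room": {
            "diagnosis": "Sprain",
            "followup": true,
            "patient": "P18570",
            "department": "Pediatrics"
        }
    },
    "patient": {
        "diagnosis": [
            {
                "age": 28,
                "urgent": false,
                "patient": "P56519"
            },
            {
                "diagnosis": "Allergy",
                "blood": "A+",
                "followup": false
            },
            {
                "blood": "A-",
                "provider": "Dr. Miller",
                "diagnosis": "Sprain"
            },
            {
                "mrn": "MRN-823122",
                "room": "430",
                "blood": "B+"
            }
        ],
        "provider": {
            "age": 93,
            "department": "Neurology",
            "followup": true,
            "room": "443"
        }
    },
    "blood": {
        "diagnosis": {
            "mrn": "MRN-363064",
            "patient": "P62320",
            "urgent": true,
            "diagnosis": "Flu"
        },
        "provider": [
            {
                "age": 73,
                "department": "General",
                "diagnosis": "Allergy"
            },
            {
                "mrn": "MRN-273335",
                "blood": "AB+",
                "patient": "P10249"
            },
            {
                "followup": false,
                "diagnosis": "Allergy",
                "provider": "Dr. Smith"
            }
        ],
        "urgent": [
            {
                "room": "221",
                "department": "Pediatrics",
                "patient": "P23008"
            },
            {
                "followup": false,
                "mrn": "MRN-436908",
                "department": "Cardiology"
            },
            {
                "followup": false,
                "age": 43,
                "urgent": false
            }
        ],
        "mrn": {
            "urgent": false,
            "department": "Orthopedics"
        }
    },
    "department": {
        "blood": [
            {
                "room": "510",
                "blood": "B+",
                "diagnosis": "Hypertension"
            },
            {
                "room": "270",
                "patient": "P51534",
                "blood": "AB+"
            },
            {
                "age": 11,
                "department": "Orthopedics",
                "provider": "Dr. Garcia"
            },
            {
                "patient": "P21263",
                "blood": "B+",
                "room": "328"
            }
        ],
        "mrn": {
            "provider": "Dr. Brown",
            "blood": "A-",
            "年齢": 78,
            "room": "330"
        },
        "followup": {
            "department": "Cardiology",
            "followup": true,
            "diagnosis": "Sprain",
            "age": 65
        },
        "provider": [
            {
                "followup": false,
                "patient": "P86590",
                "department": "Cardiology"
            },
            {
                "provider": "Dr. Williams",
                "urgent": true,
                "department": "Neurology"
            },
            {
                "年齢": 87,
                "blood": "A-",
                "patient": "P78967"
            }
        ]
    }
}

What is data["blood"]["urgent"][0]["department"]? "Pediatrics"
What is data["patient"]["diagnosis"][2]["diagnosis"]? "Sprain"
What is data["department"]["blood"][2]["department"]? "Orthopedics"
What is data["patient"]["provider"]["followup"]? True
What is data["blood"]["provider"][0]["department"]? "General"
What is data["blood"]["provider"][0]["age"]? 73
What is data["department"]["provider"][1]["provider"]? "Dr. Williams"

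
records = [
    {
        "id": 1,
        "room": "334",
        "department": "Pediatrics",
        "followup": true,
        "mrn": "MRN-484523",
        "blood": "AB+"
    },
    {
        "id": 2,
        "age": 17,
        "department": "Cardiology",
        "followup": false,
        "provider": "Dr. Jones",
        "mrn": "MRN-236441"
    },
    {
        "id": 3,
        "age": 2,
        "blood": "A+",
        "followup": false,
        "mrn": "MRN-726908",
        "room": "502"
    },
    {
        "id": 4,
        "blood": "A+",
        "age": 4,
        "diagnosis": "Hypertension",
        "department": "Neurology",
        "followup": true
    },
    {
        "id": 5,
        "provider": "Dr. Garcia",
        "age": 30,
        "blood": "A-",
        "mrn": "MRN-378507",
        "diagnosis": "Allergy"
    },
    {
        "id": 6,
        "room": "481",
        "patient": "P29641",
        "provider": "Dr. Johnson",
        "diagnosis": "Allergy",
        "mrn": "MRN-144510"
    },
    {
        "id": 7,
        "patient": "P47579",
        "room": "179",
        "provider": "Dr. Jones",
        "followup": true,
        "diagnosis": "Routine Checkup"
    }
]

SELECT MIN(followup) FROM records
False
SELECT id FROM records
[1, 2, 3, 4, 5, 6, 7]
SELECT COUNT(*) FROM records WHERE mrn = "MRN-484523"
1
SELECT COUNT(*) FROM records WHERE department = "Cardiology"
1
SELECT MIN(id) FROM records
1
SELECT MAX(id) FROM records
7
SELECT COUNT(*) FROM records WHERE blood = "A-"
1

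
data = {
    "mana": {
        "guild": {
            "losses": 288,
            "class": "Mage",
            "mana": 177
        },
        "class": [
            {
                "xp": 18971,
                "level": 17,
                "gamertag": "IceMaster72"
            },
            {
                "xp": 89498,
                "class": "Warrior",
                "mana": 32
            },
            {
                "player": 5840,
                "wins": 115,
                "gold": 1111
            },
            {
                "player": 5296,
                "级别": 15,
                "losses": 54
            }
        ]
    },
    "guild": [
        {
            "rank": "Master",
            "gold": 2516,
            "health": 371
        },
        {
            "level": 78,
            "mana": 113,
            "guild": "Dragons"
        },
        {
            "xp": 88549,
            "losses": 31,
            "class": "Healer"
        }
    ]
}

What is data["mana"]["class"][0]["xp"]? 18971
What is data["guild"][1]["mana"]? 113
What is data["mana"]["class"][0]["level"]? 17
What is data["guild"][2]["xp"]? 88549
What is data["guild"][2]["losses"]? 31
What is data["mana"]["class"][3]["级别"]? 15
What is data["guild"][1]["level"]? 78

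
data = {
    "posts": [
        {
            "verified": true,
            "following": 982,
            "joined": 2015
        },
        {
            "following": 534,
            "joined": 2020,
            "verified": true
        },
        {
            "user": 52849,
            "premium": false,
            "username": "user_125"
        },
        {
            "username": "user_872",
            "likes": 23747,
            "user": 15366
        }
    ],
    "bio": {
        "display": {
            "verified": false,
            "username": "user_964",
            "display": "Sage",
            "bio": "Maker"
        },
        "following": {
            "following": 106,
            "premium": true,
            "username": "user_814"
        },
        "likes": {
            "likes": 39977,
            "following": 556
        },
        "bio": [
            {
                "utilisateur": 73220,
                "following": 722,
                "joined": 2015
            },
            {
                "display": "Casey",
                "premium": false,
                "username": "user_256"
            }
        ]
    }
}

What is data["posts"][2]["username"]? "user_125"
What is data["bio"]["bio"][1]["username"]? "user_256"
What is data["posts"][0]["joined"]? 2015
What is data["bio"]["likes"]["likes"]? 39977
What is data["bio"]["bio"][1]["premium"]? False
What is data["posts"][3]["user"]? 15366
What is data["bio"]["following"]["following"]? 106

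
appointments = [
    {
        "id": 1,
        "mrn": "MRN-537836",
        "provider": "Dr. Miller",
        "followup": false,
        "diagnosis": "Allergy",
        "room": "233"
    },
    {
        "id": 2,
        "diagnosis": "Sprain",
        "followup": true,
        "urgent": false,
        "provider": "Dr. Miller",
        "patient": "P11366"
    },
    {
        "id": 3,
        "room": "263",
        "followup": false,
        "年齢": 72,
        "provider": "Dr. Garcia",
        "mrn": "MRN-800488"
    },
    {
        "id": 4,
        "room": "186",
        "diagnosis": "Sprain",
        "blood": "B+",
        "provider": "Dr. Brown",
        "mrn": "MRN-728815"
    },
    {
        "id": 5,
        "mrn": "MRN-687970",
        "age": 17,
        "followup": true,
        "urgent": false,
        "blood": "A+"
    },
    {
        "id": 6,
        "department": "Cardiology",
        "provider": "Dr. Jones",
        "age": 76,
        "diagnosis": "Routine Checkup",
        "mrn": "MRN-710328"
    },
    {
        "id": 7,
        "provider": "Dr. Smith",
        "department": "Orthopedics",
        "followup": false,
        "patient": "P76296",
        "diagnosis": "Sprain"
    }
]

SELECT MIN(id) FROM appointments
1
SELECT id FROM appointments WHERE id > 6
[7]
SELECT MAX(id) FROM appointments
7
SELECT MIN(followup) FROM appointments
False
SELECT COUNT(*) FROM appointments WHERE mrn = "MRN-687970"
1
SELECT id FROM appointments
[1, 2, 3, 4, 5, 6, 7]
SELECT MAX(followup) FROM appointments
True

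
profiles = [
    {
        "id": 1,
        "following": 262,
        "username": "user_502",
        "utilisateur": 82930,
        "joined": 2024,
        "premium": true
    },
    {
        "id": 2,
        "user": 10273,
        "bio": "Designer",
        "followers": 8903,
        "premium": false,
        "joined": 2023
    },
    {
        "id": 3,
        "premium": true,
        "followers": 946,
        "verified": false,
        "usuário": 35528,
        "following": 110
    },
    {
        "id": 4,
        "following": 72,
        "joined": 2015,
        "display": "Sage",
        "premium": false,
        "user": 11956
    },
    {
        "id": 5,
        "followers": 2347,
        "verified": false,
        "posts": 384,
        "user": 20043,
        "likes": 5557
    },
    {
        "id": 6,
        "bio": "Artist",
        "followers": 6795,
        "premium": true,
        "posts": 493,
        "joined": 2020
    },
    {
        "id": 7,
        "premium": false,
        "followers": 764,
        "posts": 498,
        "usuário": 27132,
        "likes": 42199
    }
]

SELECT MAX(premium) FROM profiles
True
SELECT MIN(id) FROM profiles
1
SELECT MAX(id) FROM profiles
7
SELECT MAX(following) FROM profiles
262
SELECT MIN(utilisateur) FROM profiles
82930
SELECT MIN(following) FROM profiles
72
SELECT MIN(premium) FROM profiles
False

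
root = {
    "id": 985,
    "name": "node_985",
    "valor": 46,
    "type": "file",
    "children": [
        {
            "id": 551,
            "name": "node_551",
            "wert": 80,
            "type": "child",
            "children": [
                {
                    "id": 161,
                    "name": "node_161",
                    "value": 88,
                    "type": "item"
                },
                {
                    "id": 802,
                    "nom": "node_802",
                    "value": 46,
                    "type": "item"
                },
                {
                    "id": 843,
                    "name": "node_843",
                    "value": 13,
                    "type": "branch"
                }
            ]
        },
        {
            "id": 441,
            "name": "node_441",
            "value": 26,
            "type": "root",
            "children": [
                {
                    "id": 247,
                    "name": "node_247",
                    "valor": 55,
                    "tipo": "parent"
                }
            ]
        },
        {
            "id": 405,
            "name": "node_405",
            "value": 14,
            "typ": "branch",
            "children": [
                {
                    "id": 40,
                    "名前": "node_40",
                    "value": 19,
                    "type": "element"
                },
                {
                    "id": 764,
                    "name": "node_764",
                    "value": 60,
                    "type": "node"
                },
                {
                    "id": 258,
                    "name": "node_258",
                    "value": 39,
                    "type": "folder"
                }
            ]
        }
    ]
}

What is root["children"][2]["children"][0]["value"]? 19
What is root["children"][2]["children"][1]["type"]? "node"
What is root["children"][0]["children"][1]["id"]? 802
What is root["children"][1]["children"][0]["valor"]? 55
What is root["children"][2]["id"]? 405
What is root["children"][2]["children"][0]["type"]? "element"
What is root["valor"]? 46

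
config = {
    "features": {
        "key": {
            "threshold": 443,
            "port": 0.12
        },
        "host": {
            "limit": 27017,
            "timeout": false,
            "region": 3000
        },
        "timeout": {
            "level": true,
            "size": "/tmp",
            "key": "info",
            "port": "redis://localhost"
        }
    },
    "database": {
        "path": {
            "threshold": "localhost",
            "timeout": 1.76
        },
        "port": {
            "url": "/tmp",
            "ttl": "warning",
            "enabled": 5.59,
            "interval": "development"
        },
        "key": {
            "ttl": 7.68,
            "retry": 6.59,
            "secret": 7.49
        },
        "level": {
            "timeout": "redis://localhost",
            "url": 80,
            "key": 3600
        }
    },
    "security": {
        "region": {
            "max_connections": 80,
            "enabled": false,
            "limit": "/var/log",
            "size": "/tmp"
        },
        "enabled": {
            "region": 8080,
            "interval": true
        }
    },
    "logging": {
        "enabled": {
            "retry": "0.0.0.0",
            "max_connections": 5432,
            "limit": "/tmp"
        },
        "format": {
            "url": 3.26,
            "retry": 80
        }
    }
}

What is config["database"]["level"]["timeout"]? "redis://localhost"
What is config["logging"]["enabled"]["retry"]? "0.0.0.0"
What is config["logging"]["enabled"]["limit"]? "/tmp"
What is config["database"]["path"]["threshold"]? "localhost"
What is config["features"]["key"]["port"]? 0.12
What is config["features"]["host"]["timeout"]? False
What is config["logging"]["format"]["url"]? 3.26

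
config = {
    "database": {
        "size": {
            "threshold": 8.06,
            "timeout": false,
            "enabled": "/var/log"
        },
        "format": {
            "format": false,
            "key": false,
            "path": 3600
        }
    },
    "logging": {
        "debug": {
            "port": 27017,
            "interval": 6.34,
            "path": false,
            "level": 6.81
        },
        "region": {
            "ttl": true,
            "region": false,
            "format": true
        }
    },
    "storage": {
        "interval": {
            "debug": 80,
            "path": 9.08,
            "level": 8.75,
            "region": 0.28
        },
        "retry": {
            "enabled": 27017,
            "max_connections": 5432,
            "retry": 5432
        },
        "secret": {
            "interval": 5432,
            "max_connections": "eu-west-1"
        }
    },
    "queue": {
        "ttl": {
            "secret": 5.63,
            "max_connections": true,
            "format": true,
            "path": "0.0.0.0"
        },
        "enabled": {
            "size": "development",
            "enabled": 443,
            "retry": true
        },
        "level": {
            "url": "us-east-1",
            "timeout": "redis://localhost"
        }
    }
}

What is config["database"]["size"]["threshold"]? 8.06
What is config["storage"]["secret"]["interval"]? 5432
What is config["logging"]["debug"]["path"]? False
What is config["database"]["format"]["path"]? 3600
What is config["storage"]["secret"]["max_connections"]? "eu-west-1"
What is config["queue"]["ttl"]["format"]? True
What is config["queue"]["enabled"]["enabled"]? 443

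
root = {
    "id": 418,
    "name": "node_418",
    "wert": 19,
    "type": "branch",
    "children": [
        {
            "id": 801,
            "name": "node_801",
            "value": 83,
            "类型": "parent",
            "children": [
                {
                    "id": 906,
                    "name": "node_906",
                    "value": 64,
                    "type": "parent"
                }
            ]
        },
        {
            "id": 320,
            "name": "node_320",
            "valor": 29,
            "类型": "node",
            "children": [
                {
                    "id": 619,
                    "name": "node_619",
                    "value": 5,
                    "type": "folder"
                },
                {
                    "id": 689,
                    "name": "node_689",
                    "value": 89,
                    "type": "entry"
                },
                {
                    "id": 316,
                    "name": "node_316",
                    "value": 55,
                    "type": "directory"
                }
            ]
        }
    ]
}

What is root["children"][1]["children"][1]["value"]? 89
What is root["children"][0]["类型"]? "parent"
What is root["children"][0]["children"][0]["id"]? 906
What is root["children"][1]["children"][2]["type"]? "directory"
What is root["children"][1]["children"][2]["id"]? 316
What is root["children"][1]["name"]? "node_320"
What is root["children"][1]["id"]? 320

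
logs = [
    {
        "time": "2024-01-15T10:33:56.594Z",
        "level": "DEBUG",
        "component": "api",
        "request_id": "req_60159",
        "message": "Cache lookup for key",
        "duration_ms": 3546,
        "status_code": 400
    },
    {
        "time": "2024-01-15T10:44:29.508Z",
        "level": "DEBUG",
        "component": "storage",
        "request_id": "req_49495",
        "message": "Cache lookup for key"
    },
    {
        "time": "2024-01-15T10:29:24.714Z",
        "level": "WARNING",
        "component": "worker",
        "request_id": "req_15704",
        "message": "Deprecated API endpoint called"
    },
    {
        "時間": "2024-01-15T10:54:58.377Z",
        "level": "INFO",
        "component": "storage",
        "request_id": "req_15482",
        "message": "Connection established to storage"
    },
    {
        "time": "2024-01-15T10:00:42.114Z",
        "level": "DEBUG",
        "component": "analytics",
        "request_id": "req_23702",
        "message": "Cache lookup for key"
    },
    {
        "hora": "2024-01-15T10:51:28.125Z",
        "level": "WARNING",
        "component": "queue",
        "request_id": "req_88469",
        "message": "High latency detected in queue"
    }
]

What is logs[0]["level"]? "DEBUG"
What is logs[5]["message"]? "High latency detected in queue"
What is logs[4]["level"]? "DEBUG"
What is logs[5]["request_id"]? "req_88469"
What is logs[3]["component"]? "storage"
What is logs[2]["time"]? "2024-01-15T10:29:24.714Z"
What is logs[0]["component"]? "api"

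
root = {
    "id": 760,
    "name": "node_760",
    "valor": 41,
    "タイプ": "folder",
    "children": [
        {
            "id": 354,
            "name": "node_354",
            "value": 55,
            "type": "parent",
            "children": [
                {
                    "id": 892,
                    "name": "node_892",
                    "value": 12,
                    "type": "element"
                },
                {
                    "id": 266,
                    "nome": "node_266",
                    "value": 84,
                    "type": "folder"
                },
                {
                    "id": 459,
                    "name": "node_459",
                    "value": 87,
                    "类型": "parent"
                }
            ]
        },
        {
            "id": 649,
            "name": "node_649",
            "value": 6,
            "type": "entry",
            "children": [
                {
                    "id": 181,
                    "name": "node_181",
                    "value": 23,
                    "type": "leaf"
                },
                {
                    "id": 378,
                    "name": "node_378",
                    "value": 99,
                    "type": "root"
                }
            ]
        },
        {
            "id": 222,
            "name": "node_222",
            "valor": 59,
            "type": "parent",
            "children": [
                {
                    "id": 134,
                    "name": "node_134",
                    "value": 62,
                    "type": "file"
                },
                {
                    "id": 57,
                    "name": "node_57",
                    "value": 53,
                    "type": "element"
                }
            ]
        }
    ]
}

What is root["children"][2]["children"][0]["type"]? "file"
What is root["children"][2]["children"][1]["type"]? "element"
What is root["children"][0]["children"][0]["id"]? 892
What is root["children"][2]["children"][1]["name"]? "node_57"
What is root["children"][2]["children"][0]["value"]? 62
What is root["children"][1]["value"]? 6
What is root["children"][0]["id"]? 354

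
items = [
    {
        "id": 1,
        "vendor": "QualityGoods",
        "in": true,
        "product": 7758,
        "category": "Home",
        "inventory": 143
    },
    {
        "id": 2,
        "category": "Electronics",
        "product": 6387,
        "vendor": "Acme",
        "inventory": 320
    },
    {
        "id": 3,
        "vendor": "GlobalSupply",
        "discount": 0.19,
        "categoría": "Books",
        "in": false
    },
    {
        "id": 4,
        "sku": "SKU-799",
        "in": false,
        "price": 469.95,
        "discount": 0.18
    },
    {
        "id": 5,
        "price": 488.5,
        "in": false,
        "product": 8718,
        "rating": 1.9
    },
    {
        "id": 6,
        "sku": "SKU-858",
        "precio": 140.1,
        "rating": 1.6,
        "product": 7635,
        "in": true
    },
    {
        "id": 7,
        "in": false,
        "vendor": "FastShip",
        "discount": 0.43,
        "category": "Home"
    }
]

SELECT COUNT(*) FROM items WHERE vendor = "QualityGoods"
1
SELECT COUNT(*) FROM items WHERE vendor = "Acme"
1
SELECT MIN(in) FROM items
False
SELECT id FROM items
[1, 2, 3, 4, 5, 6, 7]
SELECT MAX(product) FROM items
8718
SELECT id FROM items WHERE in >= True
[1, 6]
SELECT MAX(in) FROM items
True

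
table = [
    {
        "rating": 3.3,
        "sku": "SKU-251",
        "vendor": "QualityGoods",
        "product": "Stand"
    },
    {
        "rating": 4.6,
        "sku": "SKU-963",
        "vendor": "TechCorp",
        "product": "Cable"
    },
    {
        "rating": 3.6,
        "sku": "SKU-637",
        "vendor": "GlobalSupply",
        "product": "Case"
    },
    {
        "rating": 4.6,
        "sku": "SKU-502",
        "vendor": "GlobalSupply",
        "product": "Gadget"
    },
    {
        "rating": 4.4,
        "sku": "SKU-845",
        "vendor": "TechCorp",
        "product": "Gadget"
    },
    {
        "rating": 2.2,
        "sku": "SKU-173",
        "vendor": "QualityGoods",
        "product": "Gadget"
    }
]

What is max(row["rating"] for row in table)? 4.6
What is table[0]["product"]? "Stand"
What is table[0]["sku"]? "SKU-251"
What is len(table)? 6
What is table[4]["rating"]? 4.4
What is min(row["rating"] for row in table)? 2.2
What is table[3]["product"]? "Gadget"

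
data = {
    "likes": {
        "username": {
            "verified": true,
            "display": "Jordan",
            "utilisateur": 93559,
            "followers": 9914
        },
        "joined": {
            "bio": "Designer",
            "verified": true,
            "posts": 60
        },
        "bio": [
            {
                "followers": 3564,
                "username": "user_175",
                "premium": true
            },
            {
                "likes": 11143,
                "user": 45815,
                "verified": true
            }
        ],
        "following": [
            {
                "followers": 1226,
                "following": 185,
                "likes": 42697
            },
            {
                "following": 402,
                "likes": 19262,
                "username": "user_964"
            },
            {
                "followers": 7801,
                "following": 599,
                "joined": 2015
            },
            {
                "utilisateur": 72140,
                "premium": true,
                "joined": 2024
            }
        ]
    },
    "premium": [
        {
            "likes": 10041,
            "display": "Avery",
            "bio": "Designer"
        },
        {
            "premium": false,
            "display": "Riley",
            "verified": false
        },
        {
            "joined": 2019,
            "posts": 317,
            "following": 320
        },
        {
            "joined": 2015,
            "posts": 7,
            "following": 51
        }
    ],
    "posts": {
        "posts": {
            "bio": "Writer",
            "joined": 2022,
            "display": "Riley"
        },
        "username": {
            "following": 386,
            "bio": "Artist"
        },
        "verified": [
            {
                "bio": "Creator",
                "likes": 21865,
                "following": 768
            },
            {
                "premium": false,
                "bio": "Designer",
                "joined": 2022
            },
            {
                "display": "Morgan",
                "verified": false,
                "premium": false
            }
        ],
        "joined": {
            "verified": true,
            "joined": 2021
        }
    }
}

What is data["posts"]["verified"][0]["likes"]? 21865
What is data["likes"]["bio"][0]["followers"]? 3564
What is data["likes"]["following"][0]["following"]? 185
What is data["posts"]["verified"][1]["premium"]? False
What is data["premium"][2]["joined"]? 2019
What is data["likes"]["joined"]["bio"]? "Designer"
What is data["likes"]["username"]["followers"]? 9914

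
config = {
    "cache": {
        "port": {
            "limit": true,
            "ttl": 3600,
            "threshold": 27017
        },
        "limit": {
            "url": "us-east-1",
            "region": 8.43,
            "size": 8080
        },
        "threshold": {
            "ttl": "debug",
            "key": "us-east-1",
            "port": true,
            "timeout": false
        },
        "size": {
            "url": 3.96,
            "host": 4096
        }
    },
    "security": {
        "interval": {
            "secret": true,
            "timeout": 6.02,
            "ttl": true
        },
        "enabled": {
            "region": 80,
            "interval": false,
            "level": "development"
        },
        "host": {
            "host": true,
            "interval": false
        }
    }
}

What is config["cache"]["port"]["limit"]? True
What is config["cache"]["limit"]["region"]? 8.43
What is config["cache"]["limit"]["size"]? 8080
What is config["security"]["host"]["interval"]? False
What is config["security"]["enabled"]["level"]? "development"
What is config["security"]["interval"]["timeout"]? 6.02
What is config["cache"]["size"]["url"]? 3.96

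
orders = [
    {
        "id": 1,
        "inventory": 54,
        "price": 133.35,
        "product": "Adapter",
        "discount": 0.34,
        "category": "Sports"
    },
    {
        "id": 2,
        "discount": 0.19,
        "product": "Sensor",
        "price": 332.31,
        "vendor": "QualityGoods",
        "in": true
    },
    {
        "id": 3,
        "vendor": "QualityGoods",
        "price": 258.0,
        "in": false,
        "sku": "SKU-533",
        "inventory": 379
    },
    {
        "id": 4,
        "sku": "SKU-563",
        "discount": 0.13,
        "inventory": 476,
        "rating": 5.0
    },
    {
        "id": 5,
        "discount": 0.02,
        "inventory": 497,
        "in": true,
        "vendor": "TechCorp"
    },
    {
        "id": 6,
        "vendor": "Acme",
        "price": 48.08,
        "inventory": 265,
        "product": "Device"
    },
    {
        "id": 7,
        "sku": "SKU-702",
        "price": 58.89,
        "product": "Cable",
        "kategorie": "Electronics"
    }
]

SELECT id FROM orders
[1, 2, 3, 4, 5, 6, 7]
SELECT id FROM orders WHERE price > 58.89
[1, 2, 3]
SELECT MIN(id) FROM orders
1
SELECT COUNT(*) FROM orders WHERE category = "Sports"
1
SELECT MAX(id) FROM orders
7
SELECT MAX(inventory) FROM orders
497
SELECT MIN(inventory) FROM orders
54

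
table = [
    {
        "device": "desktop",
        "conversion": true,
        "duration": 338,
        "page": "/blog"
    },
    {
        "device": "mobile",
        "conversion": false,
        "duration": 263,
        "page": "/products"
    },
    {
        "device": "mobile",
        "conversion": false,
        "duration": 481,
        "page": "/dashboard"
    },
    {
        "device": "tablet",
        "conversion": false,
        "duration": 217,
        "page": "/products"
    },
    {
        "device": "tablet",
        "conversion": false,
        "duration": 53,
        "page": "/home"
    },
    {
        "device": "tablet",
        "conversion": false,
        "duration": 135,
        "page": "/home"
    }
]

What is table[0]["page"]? "/blog"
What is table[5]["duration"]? 135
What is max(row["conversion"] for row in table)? True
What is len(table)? 6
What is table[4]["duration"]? 53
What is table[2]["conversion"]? False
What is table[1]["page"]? "/products"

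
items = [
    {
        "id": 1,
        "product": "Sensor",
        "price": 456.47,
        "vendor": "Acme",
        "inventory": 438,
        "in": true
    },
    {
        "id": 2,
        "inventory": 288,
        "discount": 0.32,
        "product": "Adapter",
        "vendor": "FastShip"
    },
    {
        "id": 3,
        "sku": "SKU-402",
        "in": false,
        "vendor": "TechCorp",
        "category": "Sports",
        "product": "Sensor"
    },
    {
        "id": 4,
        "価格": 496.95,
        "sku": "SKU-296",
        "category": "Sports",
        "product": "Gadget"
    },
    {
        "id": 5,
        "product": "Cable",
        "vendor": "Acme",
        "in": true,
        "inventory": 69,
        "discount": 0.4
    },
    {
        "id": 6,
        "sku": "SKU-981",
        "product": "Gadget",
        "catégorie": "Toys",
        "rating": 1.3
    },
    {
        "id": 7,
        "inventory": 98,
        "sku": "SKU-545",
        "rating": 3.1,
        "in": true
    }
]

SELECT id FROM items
[1, 2, 3, 4, 5, 6, 7]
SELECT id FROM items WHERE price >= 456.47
[1]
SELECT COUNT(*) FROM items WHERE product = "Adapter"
1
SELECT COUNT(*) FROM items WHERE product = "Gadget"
2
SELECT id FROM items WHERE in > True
[]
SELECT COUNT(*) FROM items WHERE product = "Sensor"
2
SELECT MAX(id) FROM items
7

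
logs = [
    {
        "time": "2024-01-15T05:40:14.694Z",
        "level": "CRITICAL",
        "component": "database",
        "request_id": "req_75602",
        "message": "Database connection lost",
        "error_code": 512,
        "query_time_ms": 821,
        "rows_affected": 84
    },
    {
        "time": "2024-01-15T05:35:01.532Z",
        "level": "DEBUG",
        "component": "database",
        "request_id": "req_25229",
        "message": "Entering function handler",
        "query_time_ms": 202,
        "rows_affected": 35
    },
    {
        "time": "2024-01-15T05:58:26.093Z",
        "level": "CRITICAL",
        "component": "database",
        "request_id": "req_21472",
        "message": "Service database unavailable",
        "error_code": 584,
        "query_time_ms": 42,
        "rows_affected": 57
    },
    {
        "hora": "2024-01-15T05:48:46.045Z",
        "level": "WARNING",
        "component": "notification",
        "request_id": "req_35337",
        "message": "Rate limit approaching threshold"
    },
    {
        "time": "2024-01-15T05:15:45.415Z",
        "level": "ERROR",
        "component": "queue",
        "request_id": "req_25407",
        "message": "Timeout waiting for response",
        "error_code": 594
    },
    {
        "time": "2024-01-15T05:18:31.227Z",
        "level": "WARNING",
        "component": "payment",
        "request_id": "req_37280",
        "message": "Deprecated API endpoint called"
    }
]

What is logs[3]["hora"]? "2024-01-15T05:48:46.045Z"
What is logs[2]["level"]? "CRITICAL"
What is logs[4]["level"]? "ERROR"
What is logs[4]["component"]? "queue"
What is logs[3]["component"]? "notification"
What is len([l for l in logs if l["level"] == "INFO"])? 0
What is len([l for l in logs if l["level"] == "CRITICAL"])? 2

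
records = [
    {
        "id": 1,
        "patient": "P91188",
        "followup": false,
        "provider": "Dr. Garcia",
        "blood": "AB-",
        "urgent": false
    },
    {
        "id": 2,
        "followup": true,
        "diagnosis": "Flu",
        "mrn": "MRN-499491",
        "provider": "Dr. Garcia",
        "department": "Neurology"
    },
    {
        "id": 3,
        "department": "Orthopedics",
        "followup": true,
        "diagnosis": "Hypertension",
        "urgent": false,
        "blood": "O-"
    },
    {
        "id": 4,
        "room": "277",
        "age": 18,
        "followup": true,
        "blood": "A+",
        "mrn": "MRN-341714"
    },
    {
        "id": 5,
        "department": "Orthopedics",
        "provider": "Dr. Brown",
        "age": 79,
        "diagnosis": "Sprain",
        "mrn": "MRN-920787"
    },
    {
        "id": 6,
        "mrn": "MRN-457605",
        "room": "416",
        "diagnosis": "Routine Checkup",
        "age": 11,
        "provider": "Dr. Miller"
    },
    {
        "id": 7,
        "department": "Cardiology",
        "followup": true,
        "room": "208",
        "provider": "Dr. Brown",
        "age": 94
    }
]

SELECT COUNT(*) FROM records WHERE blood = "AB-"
1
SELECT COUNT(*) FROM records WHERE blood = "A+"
1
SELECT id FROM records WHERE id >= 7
[7]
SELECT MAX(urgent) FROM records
False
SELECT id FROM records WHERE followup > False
[2, 3, 4, 7]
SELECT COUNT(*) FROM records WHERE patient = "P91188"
1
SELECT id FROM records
[1, 2, 3, 4, 5, 6, 7]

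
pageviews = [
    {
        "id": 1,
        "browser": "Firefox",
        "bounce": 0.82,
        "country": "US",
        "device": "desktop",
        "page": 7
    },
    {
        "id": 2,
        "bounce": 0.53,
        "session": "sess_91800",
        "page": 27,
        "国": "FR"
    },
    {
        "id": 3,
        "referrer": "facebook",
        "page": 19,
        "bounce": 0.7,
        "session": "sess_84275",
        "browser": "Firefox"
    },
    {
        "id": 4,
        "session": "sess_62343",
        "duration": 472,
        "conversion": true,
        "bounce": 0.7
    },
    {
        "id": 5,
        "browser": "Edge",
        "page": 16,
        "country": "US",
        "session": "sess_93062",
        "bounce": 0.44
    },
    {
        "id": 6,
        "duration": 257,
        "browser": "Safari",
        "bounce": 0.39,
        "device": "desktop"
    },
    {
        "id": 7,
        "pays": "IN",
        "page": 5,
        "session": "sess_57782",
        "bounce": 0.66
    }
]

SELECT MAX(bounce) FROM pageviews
0.82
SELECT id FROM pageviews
[1, 2, 3, 4, 5, 6, 7]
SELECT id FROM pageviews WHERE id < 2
[1]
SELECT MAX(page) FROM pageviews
27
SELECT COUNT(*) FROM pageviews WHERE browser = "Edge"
1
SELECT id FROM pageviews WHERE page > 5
[1, 2, 3, 5]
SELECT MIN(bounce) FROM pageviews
0.39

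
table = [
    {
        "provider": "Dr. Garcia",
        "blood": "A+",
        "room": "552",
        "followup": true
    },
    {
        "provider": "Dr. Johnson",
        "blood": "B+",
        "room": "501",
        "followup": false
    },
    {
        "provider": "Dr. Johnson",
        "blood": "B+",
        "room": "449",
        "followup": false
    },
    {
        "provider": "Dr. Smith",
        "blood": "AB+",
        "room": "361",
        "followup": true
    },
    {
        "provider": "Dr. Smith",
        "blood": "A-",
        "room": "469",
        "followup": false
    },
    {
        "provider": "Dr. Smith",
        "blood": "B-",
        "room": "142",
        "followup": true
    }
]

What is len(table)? 6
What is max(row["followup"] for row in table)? True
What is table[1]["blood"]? "B+"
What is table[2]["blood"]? "B+"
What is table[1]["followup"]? False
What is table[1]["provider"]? "Dr. Johnson"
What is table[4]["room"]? "469"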